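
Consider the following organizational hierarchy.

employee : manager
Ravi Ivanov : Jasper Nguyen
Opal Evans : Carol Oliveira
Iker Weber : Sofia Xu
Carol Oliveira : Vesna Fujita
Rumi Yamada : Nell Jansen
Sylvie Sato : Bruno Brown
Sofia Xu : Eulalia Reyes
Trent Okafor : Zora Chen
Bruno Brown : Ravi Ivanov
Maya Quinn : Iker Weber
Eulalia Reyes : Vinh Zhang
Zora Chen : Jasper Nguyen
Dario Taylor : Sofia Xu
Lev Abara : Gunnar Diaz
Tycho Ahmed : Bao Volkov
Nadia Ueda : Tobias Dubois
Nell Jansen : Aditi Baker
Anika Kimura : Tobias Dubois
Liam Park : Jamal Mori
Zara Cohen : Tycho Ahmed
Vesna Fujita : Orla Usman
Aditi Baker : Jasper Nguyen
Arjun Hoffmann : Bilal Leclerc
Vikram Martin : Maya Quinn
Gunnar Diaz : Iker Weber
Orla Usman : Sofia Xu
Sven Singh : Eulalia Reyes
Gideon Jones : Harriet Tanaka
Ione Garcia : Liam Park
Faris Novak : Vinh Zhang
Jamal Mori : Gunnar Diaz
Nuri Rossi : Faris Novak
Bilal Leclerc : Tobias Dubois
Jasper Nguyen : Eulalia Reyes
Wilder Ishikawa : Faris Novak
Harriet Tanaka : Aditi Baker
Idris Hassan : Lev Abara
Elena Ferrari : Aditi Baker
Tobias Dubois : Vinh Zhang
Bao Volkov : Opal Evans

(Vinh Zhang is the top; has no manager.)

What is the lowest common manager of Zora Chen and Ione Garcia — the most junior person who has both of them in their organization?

Zora Chen's chain of managers is Jasper Nguyen, Eulalia Reyes, Vinh Zhang. Ione Garcia's chain of managers is Liam Park, Jamal Mori, Gunnar Diaz, Iker Weber, Sofia Xu, Eulalia Reyes, Vinh Zhang. The first manager that appears in both chains is Eulalia Reyes.

Eulalia Reyes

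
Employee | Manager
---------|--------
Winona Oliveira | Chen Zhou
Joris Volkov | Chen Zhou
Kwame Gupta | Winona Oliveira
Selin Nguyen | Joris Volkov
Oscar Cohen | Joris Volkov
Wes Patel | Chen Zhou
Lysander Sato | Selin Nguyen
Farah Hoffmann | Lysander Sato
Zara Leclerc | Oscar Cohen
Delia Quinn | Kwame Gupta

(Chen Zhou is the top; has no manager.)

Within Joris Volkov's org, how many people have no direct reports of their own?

The people in Joris Volkov's organization with no one reporting to them are Zara Leclerc, Farah Hoffmann. That is 2.

2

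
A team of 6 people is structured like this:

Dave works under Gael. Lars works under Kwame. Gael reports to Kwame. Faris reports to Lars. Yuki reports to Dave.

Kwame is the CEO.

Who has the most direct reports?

Direct-report counts: Kwame has 2; Gael has 1; Dave has 1; Lars has 1. The largest is 2, held by Kwame.

Kwame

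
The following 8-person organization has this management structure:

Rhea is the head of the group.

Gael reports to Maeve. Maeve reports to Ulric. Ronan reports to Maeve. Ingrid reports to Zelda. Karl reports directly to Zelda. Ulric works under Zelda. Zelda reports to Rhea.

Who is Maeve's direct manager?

Maeve reports directly to Ulric.

Ulric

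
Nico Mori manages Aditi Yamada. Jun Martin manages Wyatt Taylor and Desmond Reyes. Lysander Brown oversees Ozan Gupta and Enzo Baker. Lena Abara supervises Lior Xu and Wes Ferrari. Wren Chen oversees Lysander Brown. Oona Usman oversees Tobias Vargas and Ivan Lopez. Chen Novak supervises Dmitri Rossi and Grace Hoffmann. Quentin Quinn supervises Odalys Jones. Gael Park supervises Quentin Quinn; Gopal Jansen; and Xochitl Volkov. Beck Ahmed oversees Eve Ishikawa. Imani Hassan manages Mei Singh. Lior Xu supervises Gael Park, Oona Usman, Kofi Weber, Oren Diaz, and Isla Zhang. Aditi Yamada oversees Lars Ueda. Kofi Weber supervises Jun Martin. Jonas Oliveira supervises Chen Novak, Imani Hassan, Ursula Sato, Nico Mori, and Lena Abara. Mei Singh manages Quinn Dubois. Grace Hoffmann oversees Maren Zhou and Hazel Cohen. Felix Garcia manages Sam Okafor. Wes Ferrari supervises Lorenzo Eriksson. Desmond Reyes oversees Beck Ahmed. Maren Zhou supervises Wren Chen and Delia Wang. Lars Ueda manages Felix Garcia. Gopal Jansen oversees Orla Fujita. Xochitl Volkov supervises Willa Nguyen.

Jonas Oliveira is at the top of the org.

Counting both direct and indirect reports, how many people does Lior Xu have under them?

18

Lior Xu directly manages Gael Park, Oona Usman, Kofi Weber, Oren Diaz, Isla Zhang. Under Gael Park: Gopal Jansen, Orla Fujita, Quentin Quinn, Odalys Jones, Xochitl Volkov, Willa Nguyen (6). Under Oona Usman: Ivan Lopez, Tobias Vargas (2). Under Kofi Weber: Jun Martin, Desmond Reyes, Beck Ahmed, Eve Ishikawa, Wyatt Taylor (5). Oren Diaz has no reports. Isla Zhang has no reports. So Lior Xu's organization is 5 direct reports plus everyone under them: 7 + 3 + 6 + 1 + 1 = 18.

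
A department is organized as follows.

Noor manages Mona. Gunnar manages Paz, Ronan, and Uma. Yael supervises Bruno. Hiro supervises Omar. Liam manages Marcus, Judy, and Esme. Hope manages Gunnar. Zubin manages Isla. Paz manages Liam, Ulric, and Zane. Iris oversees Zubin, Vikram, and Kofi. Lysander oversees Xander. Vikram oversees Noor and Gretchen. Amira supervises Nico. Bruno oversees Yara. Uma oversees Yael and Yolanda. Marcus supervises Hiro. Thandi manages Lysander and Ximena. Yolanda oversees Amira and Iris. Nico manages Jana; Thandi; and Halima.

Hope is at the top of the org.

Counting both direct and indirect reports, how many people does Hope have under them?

Hope directly manages Gunnar. Under Gunnar: Uma, Yael, Bruno, Yara, Yolanda, Iris, Kofi, Vikram, Gretchen, Noor, Mona, Zubin, Isla, Amira, Nico, Jana, Halima, Thandi, Ximena, Lysander, Xander, Ronan, Paz, Ulric, Zane, Liam, Esme, Judy, Marcus, Hiro, Omar (31). That's 32 in total.

32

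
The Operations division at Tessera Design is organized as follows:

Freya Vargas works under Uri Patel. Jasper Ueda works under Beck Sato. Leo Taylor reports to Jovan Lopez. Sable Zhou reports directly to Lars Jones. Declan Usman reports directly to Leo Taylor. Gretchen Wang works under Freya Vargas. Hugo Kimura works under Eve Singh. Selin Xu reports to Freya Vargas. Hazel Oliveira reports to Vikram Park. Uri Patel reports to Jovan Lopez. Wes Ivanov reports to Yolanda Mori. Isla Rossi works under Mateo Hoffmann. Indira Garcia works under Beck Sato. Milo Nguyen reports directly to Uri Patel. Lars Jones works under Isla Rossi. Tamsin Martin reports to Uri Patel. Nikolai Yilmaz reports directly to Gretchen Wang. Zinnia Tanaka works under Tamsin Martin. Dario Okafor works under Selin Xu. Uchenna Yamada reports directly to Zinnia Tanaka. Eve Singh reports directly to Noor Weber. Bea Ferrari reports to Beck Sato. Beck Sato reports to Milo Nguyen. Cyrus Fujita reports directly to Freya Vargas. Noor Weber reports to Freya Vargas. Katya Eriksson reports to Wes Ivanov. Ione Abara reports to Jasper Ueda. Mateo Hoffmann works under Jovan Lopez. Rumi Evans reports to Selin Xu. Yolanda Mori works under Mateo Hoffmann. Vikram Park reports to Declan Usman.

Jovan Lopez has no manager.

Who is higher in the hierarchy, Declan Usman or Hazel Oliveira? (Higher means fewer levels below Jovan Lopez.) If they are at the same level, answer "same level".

Declan Usman is 2 levels below Jovan Lopez; Hazel Oliveira is 4. Declan Usman is higher.

Declan Usman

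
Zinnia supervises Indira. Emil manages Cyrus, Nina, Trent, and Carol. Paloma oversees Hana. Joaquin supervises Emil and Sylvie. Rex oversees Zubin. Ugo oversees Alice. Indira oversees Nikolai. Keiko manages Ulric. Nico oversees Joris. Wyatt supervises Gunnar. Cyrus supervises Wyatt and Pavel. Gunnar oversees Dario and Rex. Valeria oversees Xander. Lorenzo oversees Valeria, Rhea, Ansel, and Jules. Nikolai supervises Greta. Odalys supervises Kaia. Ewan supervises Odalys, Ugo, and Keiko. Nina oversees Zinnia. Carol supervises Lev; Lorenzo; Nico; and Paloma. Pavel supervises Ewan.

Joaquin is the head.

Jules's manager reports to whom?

Carol

Jules reports to Lorenzo, and Lorenzo reports to Carol. So Jules's skip-level manager is Carol.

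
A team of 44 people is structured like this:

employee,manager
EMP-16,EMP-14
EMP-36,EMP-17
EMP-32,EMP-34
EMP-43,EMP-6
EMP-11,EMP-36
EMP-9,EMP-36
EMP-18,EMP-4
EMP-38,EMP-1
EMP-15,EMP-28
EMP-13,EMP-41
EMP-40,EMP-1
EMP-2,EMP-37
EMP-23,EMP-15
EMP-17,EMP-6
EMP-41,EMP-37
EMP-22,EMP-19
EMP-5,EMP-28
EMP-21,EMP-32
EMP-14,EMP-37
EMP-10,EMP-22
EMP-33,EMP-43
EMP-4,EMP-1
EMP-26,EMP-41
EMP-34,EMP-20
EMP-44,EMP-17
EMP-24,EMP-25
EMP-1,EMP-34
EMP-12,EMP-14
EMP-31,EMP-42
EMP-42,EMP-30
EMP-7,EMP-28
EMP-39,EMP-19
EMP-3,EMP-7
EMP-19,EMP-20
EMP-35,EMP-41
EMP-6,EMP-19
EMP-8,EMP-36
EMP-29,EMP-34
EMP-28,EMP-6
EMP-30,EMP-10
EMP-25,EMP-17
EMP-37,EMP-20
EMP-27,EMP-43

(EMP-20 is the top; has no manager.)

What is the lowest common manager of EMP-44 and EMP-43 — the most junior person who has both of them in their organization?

EMP-6

EMP-44's chain of managers is EMP-17, EMP-6, EMP-19, EMP-20. EMP-43's chain of managers is EMP-6, EMP-19, EMP-20. The first manager that appears in both chains is EMP-6.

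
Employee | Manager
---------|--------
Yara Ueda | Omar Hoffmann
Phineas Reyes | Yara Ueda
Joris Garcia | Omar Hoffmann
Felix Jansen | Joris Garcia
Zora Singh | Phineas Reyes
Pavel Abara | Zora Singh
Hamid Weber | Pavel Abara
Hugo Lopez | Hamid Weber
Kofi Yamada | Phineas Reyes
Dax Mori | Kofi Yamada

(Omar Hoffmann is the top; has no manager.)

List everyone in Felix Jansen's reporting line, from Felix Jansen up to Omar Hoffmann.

Felix Jansen reports to Joris Garcia. Joris Garcia reports to Omar Hoffmann. Omar Hoffmann is at the top.

Felix Jansen -> Joris Garcia -> Omar Hoffmann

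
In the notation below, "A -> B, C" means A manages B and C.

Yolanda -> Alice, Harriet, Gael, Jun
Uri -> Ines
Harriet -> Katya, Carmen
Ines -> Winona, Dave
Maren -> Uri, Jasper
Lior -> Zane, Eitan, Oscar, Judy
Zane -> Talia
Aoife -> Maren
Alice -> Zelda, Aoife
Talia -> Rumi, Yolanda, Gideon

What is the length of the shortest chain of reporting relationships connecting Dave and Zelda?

6

Dave is 5 levels below Alice, and Zelda is 1 level below Alice (their lowest common manager). The shortest path runs up from Dave to Alice and back down to Zelda: 5 + 1 = 6 links.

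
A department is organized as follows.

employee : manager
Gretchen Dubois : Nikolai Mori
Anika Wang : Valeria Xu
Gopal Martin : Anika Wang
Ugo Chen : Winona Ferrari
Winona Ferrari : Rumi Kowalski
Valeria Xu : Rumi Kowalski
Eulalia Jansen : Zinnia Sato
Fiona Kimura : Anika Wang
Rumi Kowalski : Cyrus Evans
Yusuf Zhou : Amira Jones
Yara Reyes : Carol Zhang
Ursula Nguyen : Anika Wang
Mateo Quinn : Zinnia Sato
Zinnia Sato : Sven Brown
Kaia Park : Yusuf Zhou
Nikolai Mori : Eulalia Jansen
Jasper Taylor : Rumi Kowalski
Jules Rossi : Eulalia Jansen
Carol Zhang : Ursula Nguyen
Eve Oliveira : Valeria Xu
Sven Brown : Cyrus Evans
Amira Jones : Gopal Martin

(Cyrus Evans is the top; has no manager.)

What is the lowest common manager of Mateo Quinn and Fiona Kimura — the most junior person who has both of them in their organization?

Cyrus Evans

Mateo Quinn's chain of managers is Zinnia Sato, Sven Brown, Cyrus Evans. Fiona Kimura's chain of managers is Anika Wang, Valeria Xu, Rumi Kowalski, Cyrus Evans. The first manager that appears in both chains is Cyrus Evans.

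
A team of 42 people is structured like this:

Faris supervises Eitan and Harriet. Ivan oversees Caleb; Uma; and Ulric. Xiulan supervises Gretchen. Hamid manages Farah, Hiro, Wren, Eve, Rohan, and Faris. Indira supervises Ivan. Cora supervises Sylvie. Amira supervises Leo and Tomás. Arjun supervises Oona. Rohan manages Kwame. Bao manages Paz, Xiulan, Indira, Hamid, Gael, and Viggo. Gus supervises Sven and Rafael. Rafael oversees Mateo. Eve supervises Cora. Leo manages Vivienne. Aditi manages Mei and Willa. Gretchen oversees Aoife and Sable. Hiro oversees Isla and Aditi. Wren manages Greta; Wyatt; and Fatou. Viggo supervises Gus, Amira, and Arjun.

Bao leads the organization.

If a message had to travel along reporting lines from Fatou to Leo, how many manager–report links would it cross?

Fatou is 3 levels below Bao, and Leo is 3 levels below Bao (their lowest common manager). The shortest path runs up from Fatou to Bao and back down to Leo: 3 + 3 = 6 links.

6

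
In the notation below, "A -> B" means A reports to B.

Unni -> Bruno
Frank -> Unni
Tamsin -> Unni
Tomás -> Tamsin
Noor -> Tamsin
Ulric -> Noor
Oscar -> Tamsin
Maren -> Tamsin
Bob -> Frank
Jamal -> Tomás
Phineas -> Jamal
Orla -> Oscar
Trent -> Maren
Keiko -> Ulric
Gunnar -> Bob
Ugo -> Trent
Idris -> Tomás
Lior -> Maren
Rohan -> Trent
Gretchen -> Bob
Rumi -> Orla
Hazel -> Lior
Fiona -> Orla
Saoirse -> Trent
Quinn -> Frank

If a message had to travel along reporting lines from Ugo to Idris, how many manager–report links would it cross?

5

Ugo is 3 levels below Tamsin, and Idris is 2 levels below Tamsin (their lowest common manager). The shortest path runs up from Ugo to Tamsin and back down to Idris: 3 + 2 = 5 links.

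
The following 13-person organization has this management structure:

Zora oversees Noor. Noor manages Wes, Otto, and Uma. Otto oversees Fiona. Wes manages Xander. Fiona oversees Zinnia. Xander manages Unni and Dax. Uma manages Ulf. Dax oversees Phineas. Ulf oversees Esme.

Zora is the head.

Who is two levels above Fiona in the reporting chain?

Noor

Fiona reports to Otto, and Otto reports to Noor. So Fiona's skip-level manager is Noor.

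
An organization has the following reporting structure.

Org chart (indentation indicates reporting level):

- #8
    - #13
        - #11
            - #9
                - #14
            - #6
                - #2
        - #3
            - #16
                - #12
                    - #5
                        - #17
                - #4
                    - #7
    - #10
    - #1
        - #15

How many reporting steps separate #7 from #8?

5

Chain from #7 up to #8: #7 → #4 → #16 → #3 → #13 → #8. That is 5 steps up, so #7 is 5 levels below #8.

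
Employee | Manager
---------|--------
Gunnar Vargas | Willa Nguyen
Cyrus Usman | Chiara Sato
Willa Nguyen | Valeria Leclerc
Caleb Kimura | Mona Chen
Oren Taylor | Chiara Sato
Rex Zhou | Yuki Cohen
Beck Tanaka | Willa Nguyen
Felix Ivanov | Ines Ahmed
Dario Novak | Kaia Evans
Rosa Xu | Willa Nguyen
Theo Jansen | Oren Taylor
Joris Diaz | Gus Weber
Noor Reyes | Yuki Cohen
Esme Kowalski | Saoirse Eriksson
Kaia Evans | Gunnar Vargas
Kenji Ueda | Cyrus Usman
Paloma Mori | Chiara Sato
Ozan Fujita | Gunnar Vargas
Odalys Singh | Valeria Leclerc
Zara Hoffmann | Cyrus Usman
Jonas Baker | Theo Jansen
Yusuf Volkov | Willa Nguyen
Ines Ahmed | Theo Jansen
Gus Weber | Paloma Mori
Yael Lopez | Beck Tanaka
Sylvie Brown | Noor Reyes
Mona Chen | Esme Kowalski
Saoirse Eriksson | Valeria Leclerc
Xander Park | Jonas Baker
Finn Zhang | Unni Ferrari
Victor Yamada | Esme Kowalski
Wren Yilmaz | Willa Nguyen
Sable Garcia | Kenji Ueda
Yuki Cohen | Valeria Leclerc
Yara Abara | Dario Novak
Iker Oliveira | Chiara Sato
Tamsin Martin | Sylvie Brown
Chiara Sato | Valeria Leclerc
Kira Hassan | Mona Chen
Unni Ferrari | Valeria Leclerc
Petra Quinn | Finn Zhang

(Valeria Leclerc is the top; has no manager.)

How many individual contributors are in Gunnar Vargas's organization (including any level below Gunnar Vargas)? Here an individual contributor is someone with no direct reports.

2

The people in Gunnar Vargas's organization with no one reporting to them are Ozan Fujita, Yara Abara. That is 2.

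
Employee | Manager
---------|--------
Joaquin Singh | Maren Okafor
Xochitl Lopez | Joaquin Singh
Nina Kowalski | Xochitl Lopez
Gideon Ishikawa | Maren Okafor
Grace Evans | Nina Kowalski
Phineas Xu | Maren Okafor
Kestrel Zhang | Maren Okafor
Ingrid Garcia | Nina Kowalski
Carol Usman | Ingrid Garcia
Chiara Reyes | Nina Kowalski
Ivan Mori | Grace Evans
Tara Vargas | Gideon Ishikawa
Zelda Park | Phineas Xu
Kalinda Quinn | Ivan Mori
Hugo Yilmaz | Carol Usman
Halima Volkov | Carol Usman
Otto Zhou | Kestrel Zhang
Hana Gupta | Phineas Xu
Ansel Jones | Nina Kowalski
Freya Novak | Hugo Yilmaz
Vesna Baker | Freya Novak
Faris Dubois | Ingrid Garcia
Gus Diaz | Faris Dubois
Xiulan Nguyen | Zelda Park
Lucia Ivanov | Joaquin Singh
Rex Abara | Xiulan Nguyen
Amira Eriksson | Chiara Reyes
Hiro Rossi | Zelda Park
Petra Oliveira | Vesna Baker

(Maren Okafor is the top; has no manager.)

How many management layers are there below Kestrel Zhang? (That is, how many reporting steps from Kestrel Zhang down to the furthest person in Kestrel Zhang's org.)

The longest chain under Kestrel Zhang runs Kestrel Zhang → Otto Zhou, which is 1 level below Kestrel Zhang.

1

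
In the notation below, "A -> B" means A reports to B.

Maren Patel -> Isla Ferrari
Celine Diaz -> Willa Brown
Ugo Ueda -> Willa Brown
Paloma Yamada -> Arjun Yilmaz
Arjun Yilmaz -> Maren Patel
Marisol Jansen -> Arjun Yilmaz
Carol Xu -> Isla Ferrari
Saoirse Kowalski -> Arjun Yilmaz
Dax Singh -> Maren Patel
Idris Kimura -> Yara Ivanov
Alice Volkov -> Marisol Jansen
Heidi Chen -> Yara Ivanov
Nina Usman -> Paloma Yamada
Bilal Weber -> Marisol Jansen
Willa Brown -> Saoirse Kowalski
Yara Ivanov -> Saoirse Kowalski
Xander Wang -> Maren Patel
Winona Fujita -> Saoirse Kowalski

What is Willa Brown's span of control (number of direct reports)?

Willa Brown directly manages Ugo Ueda, Celine Diaz. That is 2 direct reports.

2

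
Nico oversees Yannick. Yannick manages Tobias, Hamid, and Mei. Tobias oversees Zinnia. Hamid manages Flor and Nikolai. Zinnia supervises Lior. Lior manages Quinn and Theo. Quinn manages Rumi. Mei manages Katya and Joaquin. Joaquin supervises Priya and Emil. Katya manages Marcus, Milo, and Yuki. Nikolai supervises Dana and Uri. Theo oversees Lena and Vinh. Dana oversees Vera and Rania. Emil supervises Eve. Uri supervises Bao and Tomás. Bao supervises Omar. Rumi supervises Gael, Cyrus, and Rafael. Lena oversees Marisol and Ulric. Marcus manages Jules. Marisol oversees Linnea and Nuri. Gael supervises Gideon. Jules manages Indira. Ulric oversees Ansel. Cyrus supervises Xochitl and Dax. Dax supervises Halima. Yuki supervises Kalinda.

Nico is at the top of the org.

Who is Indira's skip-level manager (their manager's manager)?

Indira reports to Jules, and Jules reports to Marcus. So Indira's skip-level manager is Marcus.

Marcus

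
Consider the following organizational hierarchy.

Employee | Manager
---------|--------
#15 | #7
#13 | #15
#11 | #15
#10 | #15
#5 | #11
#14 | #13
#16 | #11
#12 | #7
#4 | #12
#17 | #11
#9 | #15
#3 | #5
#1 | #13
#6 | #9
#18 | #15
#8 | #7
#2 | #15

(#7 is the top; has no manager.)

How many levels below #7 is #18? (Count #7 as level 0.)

Chain from #18 up to #7: #18 → #15 → #7. That is 2 steps up, so #18 is 2 levels below #7.

2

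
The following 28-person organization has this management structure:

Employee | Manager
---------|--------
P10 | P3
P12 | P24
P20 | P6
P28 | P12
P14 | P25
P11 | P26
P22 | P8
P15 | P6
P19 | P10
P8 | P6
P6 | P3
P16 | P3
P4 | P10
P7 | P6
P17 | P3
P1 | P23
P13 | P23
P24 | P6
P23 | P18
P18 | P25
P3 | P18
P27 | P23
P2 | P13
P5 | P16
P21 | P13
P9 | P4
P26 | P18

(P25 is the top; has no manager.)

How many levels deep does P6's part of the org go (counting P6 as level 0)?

The longest chain under P6 runs P6 → P24 → P12 → P28, which is 3 levels below P6.

3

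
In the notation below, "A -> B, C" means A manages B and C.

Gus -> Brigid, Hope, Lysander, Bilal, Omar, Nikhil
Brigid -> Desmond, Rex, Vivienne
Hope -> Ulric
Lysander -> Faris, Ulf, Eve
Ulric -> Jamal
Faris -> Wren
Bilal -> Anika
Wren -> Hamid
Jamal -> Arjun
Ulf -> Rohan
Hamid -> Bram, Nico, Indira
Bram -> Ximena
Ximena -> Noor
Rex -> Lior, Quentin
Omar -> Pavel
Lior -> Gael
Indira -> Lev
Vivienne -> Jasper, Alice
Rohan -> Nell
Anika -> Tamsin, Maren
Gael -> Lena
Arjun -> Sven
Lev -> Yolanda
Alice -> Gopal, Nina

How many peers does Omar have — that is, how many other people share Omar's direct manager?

Omar reports to Gus. Gus's other direct reports are Brigid, Hope, Lysander, Bilal, Nikhil — 5 peers.

5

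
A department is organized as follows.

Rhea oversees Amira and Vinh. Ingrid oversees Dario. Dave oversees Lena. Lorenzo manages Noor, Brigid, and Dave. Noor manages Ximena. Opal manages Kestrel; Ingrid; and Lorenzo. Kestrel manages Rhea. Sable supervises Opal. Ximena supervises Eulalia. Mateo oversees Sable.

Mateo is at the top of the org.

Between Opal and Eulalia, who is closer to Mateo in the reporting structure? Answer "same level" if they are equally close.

Opal

Opal is 2 levels below Mateo; Eulalia is 6. Opal is higher.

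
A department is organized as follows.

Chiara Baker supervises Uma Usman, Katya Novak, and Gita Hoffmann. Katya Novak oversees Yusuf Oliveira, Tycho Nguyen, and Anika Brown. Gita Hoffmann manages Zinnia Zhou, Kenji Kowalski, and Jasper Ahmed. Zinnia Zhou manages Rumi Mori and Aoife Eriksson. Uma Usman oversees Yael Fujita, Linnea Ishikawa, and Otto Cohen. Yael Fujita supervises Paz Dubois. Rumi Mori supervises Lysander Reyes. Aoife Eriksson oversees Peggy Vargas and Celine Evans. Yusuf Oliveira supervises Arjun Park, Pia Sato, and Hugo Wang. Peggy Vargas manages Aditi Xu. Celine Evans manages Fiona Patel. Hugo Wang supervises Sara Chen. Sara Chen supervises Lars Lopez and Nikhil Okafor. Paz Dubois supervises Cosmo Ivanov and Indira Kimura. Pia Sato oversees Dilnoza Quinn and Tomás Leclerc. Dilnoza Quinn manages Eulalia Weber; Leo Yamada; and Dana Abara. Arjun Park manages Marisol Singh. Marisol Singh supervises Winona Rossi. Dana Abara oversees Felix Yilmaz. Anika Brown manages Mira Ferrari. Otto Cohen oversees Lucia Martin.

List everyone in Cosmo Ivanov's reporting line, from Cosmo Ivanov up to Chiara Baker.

Cosmo Ivanov reports to Paz Dubois. Paz Dubois reports to Yael Fujita. Yael Fujita reports to Uma Usman. Uma Usman reports to Chiara Baker. Chiara Baker is at the top.

Cosmo Ivanov -> Paz Dubois -> Yael Fujita -> Uma Usman -> Chiara Baker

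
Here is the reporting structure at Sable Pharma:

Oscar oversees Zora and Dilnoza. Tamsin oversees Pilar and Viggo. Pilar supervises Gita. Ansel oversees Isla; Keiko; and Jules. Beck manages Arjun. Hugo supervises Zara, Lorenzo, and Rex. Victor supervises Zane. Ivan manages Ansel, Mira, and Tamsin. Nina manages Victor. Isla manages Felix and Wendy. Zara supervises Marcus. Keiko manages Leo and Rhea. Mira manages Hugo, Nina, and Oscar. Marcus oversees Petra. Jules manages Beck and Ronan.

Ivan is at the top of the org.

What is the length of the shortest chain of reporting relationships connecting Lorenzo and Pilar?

5

Lorenzo is 3 levels below Ivan, and Pilar is 2 levels below Ivan (their lowest common manager). The shortest path runs up from Lorenzo to Ivan and back down to Pilar: 3 + 2 = 5 links.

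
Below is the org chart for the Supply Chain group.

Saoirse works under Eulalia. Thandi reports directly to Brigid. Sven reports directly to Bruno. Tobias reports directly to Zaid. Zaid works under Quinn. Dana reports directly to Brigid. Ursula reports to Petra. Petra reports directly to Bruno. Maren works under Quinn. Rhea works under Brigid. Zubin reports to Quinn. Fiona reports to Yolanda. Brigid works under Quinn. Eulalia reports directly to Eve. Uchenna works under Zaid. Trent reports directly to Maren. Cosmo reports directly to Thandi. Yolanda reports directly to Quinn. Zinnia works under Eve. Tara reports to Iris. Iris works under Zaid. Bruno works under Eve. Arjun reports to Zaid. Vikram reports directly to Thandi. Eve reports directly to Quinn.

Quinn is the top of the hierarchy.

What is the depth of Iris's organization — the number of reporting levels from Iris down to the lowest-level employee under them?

The longest chain under Iris runs Iris → Tara, which is 1 level below Iris.

1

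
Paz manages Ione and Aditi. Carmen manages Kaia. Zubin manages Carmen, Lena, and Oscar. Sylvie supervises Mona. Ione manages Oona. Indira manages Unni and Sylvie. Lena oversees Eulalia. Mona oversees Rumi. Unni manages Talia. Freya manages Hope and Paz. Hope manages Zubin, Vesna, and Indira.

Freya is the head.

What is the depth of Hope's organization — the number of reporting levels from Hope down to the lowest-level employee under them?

4

The longest chain under Hope runs Hope → Indira → Sylvie → Mona → Rumi, which is 4 levels below Hope.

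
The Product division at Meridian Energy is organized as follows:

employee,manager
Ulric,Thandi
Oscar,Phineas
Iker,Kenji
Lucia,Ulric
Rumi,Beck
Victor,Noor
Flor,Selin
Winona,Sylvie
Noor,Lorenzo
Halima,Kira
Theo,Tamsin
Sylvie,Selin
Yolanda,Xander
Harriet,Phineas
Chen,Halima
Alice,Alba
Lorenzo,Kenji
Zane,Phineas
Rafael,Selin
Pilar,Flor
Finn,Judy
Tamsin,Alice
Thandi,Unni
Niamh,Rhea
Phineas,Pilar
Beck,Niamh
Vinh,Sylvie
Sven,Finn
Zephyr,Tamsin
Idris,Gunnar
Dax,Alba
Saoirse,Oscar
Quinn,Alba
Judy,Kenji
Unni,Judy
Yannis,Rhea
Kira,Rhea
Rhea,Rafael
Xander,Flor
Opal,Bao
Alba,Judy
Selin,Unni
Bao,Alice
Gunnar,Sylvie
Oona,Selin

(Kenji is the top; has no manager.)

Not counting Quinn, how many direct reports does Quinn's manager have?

Quinn reports to Alba. Alba's other direct reports are Alice, Dax — 2 peers.

2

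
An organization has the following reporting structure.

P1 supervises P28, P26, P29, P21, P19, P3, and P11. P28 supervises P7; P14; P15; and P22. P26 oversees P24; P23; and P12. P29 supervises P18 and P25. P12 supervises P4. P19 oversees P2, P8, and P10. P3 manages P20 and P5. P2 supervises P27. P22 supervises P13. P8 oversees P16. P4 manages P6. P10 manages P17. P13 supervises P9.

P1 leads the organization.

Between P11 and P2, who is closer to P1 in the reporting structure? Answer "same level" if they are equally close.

P11

P11 is 1 level below P1; P2 is 2. P11 is higher.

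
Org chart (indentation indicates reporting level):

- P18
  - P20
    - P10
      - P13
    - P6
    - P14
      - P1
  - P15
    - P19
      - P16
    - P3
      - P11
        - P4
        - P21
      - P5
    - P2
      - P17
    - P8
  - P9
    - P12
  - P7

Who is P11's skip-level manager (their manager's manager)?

P15

P11 reports to P3, and P3 reports to P15. So P11's skip-level manager is P15.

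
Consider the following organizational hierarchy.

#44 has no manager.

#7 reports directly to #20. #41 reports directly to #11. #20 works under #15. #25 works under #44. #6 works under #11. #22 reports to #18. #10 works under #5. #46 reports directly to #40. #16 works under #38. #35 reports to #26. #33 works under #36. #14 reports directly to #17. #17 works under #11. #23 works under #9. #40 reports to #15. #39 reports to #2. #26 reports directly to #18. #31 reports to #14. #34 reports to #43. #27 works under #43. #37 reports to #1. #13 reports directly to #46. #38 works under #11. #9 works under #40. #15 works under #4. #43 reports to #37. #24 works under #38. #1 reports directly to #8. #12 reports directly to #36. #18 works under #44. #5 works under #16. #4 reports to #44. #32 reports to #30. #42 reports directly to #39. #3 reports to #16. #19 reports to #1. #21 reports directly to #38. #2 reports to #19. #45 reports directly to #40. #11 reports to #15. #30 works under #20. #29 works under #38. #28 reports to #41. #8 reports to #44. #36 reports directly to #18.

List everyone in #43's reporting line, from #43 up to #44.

#43 -> #37 -> #1 -> #8 -> #44

#43 reports to #37. #37 reports to #1. #1 reports to #8. #8 reports to #44. #44 is at the top.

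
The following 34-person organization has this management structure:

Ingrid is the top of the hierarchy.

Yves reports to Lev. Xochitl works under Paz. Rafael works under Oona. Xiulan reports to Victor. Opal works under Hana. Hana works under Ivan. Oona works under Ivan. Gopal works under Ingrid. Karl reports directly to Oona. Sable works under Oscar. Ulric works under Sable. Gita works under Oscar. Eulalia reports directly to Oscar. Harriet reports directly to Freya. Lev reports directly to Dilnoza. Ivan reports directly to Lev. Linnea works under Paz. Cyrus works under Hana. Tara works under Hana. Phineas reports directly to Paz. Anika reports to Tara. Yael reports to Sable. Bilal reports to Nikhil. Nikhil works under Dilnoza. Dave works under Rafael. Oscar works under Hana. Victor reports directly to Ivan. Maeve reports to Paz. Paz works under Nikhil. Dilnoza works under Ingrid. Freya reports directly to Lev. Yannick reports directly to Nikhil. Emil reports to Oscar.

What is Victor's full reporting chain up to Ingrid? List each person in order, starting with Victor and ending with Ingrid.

Victor -> Ivan -> Lev -> Dilnoza -> Ingrid

Victor reports to Ivan. Ivan reports to Lev. Lev reports to Dilnoza. Dilnoza reports to Ingrid. Ingrid is at the top.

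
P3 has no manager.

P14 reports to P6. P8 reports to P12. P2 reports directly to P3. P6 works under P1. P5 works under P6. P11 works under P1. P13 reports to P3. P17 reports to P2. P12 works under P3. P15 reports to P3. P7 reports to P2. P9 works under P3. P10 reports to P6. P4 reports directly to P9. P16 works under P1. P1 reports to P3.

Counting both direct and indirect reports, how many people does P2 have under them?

2

P2 directly manages P7, P17. P7 has no reports. P17 has no reports. So P2's organization is 2 direct reports plus everyone under them: 1 + 1 = 2.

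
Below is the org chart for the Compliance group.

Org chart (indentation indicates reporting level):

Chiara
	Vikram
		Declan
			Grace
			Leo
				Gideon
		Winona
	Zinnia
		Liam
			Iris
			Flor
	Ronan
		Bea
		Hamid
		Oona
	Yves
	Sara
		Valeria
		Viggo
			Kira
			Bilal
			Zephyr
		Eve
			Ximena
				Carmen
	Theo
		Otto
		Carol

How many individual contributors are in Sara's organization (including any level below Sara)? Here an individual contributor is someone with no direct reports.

The people in Sara's organization with no one reporting to them are Carmen, Zephyr, Bilal, Kira, Valeria. That is 5.

5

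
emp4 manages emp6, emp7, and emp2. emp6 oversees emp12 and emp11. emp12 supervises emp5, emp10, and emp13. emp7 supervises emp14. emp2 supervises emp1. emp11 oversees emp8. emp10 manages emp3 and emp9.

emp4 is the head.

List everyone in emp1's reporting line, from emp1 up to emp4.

emp1 -> emp2 -> emp4

emp1 reports to emp2. emp2 reports to emp4. emp4 is at the top.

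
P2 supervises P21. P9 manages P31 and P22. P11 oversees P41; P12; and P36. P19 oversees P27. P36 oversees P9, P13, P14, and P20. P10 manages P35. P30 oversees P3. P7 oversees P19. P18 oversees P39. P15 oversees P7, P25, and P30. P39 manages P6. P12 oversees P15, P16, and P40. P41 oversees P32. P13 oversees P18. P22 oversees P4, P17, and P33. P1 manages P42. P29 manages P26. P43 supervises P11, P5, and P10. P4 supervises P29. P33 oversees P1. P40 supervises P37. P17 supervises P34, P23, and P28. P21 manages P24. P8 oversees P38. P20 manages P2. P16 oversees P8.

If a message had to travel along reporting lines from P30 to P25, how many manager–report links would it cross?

P30 is 1 level below P15, and P25 is 1 level below P15 (their lowest common manager). The shortest path runs up from P30 to P15 and back down to P25: 1 + 1 = 2 links.

2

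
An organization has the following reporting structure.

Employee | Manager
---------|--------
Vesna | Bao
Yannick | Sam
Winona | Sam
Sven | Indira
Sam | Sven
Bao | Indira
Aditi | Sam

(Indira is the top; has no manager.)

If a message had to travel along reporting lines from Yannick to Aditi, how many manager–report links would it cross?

2

Yannick is 1 level below Sam, and Aditi is 1 level below Sam (their lowest common manager). The shortest path runs up from Yannick to Sam and back down to Aditi: 1 + 1 = 2 links.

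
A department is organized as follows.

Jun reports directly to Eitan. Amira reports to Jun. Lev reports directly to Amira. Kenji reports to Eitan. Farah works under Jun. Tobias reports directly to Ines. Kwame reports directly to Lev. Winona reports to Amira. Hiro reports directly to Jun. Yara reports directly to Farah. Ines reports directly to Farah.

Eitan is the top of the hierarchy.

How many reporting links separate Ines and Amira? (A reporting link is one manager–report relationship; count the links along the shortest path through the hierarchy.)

Ines is 2 levels below Jun, and Amira is 1 level below Jun (their lowest common manager). The shortest path runs up from Ines to Jun and back down to Amira: 2 + 1 = 3 links.

3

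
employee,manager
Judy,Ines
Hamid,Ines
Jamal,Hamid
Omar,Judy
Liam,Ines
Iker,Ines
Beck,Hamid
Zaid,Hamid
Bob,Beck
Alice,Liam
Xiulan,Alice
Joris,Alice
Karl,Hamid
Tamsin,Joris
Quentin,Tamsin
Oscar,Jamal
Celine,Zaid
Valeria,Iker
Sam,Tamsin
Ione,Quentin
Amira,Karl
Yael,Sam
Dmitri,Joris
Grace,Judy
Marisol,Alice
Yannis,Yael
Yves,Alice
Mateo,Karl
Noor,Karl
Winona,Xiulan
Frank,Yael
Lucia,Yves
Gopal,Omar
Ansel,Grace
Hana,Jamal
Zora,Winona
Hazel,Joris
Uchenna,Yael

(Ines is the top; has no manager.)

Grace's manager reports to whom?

Grace reports to Judy, and Judy reports to Ines. So Grace's skip-level manager is Ines.

Ines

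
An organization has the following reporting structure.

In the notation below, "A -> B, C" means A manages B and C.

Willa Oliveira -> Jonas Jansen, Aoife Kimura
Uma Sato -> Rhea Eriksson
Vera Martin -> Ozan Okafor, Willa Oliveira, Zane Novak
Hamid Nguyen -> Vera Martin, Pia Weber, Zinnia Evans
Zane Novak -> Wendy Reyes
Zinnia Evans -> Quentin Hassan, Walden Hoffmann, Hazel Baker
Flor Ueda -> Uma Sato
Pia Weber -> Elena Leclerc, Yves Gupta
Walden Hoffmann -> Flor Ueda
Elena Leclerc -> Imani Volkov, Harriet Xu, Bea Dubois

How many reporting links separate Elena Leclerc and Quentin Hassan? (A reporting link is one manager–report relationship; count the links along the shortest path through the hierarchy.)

4

Elena Leclerc is 2 levels below Hamid Nguyen, and Quentin Hassan is 2 levels below Hamid Nguyen (their lowest common manager). The shortest path runs up from Elena Leclerc to Hamid Nguyen and back down to Quentin Hassan: 2 + 2 = 4 links.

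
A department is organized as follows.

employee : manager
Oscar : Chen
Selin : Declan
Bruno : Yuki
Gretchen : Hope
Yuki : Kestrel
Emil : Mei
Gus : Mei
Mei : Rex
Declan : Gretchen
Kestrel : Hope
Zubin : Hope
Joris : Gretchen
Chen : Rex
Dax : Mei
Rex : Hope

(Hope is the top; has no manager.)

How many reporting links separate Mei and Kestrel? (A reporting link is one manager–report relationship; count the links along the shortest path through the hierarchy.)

Mei is 2 levels below Hope, and Kestrel is 1 level below Hope (their lowest common manager). The shortest path runs up from Mei to Hope and back down to Kestrel: 2 + 1 = 3 links.

3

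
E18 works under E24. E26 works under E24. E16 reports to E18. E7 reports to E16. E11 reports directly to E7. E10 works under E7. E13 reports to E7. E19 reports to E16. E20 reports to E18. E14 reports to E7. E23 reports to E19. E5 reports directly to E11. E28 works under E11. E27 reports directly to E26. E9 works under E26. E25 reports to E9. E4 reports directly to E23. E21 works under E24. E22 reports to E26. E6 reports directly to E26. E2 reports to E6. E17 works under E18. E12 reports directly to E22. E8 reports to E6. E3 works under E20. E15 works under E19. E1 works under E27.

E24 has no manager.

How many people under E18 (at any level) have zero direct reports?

9

The people in E18's organization with no one reporting to them are E17, E3, E15, E4, E14, E13, E10, E28, E5. That is 9.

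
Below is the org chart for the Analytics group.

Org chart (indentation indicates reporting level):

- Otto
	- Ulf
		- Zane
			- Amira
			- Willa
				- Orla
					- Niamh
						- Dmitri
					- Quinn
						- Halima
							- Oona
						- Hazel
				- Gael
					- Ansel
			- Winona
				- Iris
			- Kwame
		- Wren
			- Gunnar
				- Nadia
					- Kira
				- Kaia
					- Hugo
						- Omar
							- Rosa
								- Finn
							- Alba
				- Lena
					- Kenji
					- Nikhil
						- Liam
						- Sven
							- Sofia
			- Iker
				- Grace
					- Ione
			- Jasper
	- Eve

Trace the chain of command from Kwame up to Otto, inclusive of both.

Kwame -> Zane -> Ulf -> Otto

Kwame reports to Zane. Zane reports to Ulf. Ulf reports to Otto. Otto is at the top.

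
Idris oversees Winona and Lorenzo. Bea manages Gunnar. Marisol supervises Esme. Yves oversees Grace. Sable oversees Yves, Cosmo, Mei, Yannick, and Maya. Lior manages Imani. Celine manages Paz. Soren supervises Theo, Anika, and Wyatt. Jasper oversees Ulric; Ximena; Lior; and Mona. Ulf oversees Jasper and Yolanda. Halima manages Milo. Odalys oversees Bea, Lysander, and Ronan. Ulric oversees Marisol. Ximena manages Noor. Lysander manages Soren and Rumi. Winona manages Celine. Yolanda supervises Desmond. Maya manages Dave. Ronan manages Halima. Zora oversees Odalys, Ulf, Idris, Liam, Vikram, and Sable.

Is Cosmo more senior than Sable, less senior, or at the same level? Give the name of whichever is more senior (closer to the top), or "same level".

Sable

Cosmo is 2 levels below Zora; Sable is 1. Sable is higher.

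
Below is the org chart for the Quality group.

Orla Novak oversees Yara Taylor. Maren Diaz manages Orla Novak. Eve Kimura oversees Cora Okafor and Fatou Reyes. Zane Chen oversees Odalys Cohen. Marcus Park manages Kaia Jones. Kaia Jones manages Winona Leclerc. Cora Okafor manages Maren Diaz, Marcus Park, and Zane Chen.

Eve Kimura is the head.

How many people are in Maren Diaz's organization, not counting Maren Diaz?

Maren Diaz directly manages Orla Novak. Under Orla Novak: Yara Taylor (1). That's 2 in total.

2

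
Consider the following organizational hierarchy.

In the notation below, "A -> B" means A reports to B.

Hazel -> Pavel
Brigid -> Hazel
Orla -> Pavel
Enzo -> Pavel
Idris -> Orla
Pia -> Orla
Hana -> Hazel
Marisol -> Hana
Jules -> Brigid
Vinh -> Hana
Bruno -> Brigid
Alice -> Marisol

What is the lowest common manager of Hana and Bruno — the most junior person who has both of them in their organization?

Hana's chain of managers is Hazel, Pavel. Bruno's chain of managers is Brigid, Hazel, Pavel. The first manager that appears in both chains is Hazel.

Hazel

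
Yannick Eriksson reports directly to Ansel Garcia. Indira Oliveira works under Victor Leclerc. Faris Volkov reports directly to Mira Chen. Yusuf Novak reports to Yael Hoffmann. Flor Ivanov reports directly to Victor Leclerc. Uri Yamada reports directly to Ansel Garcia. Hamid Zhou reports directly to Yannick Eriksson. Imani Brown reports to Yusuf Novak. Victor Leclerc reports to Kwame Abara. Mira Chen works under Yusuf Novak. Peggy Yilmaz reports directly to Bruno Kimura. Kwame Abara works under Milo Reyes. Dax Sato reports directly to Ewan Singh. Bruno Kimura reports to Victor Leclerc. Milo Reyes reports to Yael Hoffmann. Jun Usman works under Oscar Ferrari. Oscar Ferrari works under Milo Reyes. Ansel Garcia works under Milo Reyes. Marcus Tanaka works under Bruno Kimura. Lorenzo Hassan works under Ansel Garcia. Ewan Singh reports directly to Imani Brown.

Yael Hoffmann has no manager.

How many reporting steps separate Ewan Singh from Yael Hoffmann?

3

Chain from Ewan Singh up to Yael Hoffmann: Ewan Singh → Imani Brown → Yusuf Novak → Yael Hoffmann. That is 3 steps up, so Ewan Singh is 3 levels below Yael Hoffmann.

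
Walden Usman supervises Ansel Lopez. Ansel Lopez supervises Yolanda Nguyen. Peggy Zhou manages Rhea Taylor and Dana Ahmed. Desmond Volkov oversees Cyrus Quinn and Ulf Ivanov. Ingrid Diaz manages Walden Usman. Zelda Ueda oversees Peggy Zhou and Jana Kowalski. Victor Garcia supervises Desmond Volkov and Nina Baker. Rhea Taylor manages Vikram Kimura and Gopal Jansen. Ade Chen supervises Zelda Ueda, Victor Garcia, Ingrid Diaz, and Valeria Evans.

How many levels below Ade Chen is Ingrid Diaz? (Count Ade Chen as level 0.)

Chain from Ingrid Diaz up to Ade Chen: Ingrid Diaz → Ade Chen. That is 1 step up, so Ingrid Diaz is 1 level below Ade Chen.

1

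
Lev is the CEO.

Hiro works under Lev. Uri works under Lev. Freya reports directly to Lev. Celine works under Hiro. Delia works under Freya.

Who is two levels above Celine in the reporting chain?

Celine reports to Hiro, and Hiro reports to Lev. So Celine's skip-level manager is Lev.

Lev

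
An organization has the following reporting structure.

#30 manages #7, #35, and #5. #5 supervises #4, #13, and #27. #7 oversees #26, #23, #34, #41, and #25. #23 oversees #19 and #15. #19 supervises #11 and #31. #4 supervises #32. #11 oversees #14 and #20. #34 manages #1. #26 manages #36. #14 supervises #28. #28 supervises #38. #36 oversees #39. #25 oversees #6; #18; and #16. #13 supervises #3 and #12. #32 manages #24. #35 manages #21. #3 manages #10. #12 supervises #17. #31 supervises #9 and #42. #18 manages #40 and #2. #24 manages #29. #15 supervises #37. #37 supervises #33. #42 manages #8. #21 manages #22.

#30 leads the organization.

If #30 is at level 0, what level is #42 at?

5

Chain from #42 up to #30: #42 → #31 → #19 → #23 → #7 → #30. That is 5 steps up, so #42 is 5 levels below #30.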